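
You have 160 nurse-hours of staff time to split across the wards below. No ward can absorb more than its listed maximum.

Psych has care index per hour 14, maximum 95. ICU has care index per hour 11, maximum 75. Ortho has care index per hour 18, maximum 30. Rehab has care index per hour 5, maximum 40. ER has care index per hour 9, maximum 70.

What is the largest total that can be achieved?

2255

Highest care index per hour first: Ortho 18 > Psych 14 > ICU 11 > ER 9 > Rehab 5.
Ortho: +30 to 30 (cap) ; 130 left.
Psych takes 95 to reach its cap of 95 ; 35 left.
ICU: +35 (room for 75) → 35. Pool exhausted.
Total = 14×95 + 11×35 + 18×30 = 2255.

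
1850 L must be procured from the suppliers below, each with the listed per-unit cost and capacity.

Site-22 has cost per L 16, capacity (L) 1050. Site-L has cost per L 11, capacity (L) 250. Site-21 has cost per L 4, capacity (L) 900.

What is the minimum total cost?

Fill from the cheapest supplier first.
Take 900 from Site-21 at 4 — need 950 more.
Take 250 from Site-L at 11 — need 700 more.
Site-22 (16): take the remaining 700 — done.
Cost = 900×4 + 250×11 + 700×16 = 17550.

17550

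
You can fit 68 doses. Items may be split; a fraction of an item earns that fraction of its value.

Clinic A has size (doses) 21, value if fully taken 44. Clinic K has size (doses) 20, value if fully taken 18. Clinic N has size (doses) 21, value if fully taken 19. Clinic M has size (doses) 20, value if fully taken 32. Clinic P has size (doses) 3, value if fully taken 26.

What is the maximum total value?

Sort by value density: Clinic P 26/3≈8.67, Clinic A 44/21≈2.1, Clinic M 32/20≈1.6, Clinic N 19/21≈0.905, Clinic K 18/20≈0.9.
Take all of Clinic P (3 doses, value 26) ; 65 doses left.
All 21 doses of Clinic A fit (value 44) ; 44 remain.
All 20 doses of Clinic M fit (value 32) ; 24 remain.
All 21 doses of Clinic N fit (value 19) ; 3 remain.
Fill the last 3 doses with part of Clinic K: 3/20 of it earns 2.7.
Total value = 123.7.

123.7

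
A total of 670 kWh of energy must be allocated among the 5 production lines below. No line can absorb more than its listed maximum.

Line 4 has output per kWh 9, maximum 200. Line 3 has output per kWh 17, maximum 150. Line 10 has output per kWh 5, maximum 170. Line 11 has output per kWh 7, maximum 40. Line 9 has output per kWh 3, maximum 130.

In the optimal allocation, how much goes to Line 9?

Rank by output per kWh: Line 3 17 > Line 4 9 > Line 11 7 > Line 10 5 > Line 9 3.
Line 3 takes 150 to reach its cap of 150 → 520 left.
Line 4: +200 to 200 (cap) → 320 left.
Give Line 11 40 to hit its cap of 40 → 280 left.
Line 10 takes 170 to reach its cap of 170 → 110 left.
Line 9 has room for 130 but only 110 remain, so it gets 110.

110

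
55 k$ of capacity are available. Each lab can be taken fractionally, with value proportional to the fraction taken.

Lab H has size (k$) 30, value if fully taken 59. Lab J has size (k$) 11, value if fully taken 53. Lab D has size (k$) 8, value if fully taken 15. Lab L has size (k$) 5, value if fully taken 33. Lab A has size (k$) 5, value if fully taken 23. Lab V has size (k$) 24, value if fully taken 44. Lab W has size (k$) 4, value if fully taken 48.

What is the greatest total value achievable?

216

Rank by value-to-size ratio: Lab W 48/4≈12, Lab L 33/5≈6.6, Lab J 53/11≈4.82, Lab A 23/5≈4.6, Lab H 59/30≈1.97, Lab D 15/8≈1.88, Lab V 44/24≈1.83.
All 4 k$ of Lab W fit (value 48) ; 51 remain.
Take all of Lab L (5 k$, value 33) ; 46 k$ left.
Take all of Lab J (11 k$, value 53) ; 35 k$ left.
Lab A: take in full, 5 k$ for value 23 ; 30 left.
Lab H: take in full, 30 k$ for value 59 ; 0 left.
Total value = 216.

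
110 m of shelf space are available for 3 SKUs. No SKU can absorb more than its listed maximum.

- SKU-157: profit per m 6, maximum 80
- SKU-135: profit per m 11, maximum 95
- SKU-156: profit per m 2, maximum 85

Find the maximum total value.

1135

Highest profit per m first: SKU-135 11 > SKU-157 6 > SKU-156 2.
SKU-135 takes 95 to reach its cap of 95 → 15 left.
SKU-157 has room for 80 but only 15 remain, so it gets 15.
Total = 6×15 + 11×95 = 1135.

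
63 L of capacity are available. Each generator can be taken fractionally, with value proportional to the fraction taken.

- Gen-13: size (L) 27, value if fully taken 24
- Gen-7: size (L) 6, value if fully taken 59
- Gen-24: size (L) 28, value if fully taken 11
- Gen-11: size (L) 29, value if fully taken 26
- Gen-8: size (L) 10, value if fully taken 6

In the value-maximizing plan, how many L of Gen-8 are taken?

Rank by value-to-size ratio: Gen-7 59/6≈9.83, Gen-11 26/29≈0.897, Gen-13 24/27≈0.889, Gen-8 6/10≈0.6, Gen-24 11/28≈0.393.
All 6 L of Gen-7 fit (value 59) → 57 remain.
Take all of Gen-11 (29 L, value 26) → 28 L left.
All 27 L of Gen-13 fit (value 24) → 1 remain.
Fill the last 1 L with part of Gen-8: 1/10 of it earns 0.6.

1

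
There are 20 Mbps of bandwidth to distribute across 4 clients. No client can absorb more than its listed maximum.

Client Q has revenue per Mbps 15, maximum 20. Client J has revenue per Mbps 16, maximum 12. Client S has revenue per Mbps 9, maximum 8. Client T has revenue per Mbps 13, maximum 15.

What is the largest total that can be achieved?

Rank by revenue per Mbps: Client J 16 > Client Q 15 > Client T 13 > Client S 9.
Give Client J 12 to hit its cap of 12 ; 8 left.
Only 8 left; Client Q takes them to reach 8.
Total = 15×8 + 16×12 = 312.

312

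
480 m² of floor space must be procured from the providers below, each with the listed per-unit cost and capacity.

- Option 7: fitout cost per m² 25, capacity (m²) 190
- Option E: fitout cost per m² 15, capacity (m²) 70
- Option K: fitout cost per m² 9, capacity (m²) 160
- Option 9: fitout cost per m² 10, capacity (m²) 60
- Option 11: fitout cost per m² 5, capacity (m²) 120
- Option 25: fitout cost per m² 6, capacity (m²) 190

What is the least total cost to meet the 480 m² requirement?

Fill from the cheapest provider first.
Option 11 (5): use full 120 — 360 m² to go.
Take 190 from Option 25 at 6 — need 170 more.
Option K (9): use full 160 — 10 m² to go.
Option 9 (10): take the remaining 10 — done.
Option E, Option 7: unused.
Cost = 120×5 + 190×6 + 160×9 + 10×10 = 3280.

3280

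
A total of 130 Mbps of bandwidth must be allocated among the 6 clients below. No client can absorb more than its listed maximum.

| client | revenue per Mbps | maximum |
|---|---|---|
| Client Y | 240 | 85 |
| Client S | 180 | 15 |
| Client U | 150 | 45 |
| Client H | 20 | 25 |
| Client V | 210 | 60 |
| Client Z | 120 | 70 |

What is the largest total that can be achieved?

Rank by revenue per Mbps: Client Y 240 > Client V 210 > Client S 180 > Client U 150 > Client Z 120 > Client H 20.
Client Y: +85 to 85 (cap) → 45 left.
Client V: +45 (room for 60) → 45. Pool exhausted.
Total = 240×85 + 210×45 = 29850.

29850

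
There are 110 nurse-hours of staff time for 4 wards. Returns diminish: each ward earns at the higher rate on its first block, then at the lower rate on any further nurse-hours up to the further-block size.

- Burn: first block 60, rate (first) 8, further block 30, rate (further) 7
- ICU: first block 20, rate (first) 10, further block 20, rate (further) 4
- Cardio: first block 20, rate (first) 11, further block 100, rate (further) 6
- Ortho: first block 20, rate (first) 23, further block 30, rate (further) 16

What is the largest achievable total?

1520

Rank every tier by rate: Ortho/first 23 > Ortho/second 16 > Cardio/first 11 > ICU/first 10 > Burn/first 8 > Burn/second 7 > Cardio/second 6 > ICU/second 4.
Ortho first at 23: fill all 20 — 90 left.
Ortho/second (16): +30 — 60 left.
Fill Cardio first block (20 at 11) — 40 left.
ICU first at 10: fill all 20 — 20 left.
Burn/first: +20 of 60 at 8; pool empty.
Total = 23×20 + 16×30 + 11×20 + 10×20 + 8×20 = 1520.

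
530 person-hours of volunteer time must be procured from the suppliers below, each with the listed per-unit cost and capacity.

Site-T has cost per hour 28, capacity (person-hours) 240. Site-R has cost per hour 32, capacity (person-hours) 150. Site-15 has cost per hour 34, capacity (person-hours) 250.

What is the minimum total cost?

Use suppliers in increasing cost order.
Site-T (28): use full 240 — 290 person-hours to go.
Site-R (32): use full 150 — 140 person-hours to go.
Site-15 (34): take the remaining 140 — done.
Cost = 240×28 + 150×32 + 140×34 = 16280.

16280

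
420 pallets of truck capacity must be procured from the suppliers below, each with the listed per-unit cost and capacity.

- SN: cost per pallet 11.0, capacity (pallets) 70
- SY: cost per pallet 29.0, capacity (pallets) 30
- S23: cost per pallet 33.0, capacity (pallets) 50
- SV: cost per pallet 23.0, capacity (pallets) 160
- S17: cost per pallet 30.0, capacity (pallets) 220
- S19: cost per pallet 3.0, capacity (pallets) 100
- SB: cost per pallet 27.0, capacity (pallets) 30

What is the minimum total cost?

Fill from the cheapest supplier first.
S19 (3.0): use full 100 → 320 pallets to go.
SN at 11.0: take all 70 pallets → 250 still needed.
SV at 23.0: take all 160 pallets → 90 still needed.
Take 30 from SB at 27.0 → need 60 more.
SY at 29.0: take all 30 pallets → 30 still needed.
S17 (30.0): take the remaining 30 → done.
S23: unused.
Cost = 100×3.0 + 70×11.0 + 160×23.0 + 30×27.0 + 30×29.0 + 30×30.0 = 7330.

7330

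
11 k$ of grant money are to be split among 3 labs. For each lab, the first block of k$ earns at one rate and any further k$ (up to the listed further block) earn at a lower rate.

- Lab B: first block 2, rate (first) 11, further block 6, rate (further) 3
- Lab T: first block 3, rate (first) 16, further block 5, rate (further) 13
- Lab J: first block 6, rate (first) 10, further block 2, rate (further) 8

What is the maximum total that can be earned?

145

Treat each block as its own option and order by rate: Lab T/T1 16 > Lab T/T2 13 > Lab B/T1 11 > Lab J/T1 10 > Lab J/T2 8 > Lab B/T2 3.
Lab T/T1 (16): +3 → 8 left.
Fill Lab T T2 block (5 at 13) → 3 left.
Fill Lab B T1 block (2 at 11) → 1 left.
1 remain; put them into Lab J T1 at 10.
Total = 16×3 + 13×5 + 11×2 + 10×1 = 145.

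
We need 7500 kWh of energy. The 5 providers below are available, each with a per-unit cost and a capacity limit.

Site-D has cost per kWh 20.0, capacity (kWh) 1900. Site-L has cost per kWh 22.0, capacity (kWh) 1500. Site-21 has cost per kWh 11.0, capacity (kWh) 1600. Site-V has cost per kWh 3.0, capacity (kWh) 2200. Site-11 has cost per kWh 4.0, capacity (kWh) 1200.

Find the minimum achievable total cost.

Fill from the cheapest provider first.
Take 2200 from Site-V at 3.0 ; need 5300 more.
Site-11 (4.0): use full 1200 ; 4100 kWh to go.
Take 1600 from Site-21 at 11.0 ; need 2500 more.
Take 1900 from Site-D at 20.0 ; need 600 more.
Site-L (22.0): take the remaining 600 ; done.
Cost = 2200×3.0 + 1200×4.0 + 1600×11.0 + 1900×20.0 + 600×22.0 = 80200.

80200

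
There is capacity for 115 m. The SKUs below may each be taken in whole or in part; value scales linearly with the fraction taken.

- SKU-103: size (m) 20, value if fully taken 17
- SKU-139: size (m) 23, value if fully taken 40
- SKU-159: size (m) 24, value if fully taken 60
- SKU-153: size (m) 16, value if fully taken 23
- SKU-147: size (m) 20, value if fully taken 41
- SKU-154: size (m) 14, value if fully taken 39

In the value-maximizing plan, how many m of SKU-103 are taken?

Best value per unit of size first: SKU-154 39/14≈2.79, SKU-159 60/24≈2.5, SKU-147 41/20≈2.05, SKU-139 40/23≈1.74, SKU-153 23/16≈1.44, SKU-103 17/20≈0.85.
SKU-154: take in full, 14 m for value 39 ; 101 left.
All 24 m of SKU-159 fit (value 60) ; 77 remain.
Take all of SKU-147 (20 m, value 41) ; 57 m left.
Take all of SKU-139 (23 m, value 40) ; 34 m left.
SKU-153: take in full, 16 m for value 23 ; 18 left.
18 m left: a 18/20 share of SKU-103 gives 17×18/20 = 15.3.

18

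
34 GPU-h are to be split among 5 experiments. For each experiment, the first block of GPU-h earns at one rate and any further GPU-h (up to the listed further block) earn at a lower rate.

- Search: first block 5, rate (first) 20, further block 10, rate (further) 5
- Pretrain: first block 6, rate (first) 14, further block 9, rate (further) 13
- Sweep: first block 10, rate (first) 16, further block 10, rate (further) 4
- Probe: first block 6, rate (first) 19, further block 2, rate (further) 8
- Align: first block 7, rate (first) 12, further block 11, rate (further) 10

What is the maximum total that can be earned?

549

Treat each block as its own option and order by rate: Search/tier1 20 > Probe/tier1 19 > Sweep/tier1 16 > Pretrain/tier1 14 > Pretrain/tier2 13 > Align/tier1 12 > Align/tier2 10 > Probe/tier2 8 > Search/tier2 5 > Sweep/tier2 4.
Search tier1 at 20: fill all 5 — 29 left.
Fill Probe tier1 block (6 at 19) — 23 left.
Sweep tier1 at 16: fill all 10 — 13 left.
Pretrain tier1 at 14: fill all 6 — 7 left.
Pretrain tier2 at 13: only 7 left, fill 7.
Total = 20×5 + 19×6 + 16×10 + 14×6 + 13×7 = 549.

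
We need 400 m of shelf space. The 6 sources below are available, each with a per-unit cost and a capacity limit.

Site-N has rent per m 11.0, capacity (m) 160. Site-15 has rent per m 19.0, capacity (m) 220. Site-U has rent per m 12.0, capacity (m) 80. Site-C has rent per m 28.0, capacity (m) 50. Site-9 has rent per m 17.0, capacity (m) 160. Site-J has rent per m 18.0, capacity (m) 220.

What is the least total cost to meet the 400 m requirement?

Cheapest first:
Site-N (11.0): use full 160 ; 240 m to go.
Site-U (12.0): use full 80 ; 160 m to go.
Take 160 from Site-9 at 17.0 ; need 0 more.
Site-J, Site-15, Site-C: unused.
Cost = 160×11.0 + 80×12.0 + 160×17.0 = 5440.

5440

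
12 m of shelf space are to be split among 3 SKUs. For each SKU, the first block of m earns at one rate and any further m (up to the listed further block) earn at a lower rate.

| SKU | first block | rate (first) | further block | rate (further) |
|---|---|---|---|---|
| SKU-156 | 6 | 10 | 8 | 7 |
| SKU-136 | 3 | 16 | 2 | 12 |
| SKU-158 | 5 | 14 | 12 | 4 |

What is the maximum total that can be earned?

Rank every tier by rate: SKU-136/T1 16 > SKU-158/T1 14 > SKU-136/T2 12 > SKU-156/T1 10 > SKU-156/T2 7 > SKU-158/T2 4.
SKU-136/T1 (16): +3 ; 9 left.
Fill SKU-158 T1 block (5 at 14) ; 4 left.
Fill SKU-136 T2 block (2 at 12) ; 2 left.
SKU-156/T1: +2 of 6 at 10; pool empty.
Total = 16×3 + 14×5 + 12×2 + 10×2 = 162.

162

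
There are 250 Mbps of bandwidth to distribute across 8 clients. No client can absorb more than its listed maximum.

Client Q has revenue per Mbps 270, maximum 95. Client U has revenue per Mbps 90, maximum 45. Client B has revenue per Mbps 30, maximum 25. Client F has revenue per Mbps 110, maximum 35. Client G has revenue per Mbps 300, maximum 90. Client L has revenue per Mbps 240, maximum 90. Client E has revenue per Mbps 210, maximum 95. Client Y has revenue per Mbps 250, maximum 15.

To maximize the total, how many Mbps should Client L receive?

50

Order the clients by revenue per Mbps: Client G 300 > Client Q 270 > Client Y 250 > Client L 240 > Client E 210 > Client F 110 > Client U 90 > Client B 30.
Give Client G 90 to hit its cap of 90 — 160 left.
Client Q: +95 to 95 (cap) — 65 left.
Client Y: +15 to 15 (cap) — 50 left.
Client L: +50 (room for 90) → 50. Pool exhausted.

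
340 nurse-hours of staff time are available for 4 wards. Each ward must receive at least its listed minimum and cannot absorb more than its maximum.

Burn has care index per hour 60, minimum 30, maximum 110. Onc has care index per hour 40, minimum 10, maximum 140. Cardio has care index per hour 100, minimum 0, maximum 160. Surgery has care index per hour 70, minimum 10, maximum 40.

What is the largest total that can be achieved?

Meeting every minimum uses 30+10+0+10 = 50 nurse-hours, leaving 290.
Order the wards by care index per hour: Cardio 100 > Surgery 70 > Burn 60 > Onc 40.
Cardio takes 160 more to reach its cap of 160 → 130 left.
Surgery takes 30 more to reach its cap of 40 → 100 left.
Burn takes 80 more to reach its cap of 110 → 20 left.
Only 20 left; Onc takes them to reach 30.
Total = 60×110 + 40×30 + 100×160 + 70×40 = 26600.

26600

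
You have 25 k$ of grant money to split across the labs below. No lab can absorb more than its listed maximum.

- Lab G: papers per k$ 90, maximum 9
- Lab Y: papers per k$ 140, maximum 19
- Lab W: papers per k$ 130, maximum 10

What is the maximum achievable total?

3440

Rank by papers per k$: Lab Y 140 > Lab W 130 > Lab G 90.
Lab Y takes 19 to reach its cap of 19 — 6 left.
Lab W: +6 (room for 10) → 6. Pool exhausted.
Total = 140×19 + 130×6 = 3440.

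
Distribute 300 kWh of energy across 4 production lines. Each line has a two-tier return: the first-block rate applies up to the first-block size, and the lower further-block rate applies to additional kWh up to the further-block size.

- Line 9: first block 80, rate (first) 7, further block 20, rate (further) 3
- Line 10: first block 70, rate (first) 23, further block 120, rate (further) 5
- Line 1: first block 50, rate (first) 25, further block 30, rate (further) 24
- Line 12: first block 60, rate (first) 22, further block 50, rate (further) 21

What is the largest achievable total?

Order all 8 blocks by rate: Line 1/first 25 > Line 1/second 24 > Line 10/first 23 > Line 12/first 22 > Line 12/second 21 > Line 9/first 7 > Line 10/second 5 > Line 9/second 3.
Line 1/first (25): +50 → 250 left.
Line 1 second at 24: fill all 30 → 220 left.
Line 10 first at 23: fill all 70 → 150 left.
Fill Line 12 first block (60 at 22) → 90 left.
Line 12 second at 21: fill all 50 → 40 left.
Line 9 first at 7: only 40 left, fill 40.
Total = 25×50 + 24×30 + 23×70 + 22×60 + 21×50 + 7×40 = 6230.

6230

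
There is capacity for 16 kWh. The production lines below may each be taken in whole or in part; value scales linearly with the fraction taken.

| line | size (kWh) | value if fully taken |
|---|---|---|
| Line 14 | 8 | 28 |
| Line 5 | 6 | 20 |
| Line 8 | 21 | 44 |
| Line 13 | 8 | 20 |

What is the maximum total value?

53

Sort by value density: Line 14 28/8≈3.5, Line 5 20/6≈3.33, Line 13 20/8≈2.5, Line 8 44/21≈2.1.
Take all of Line 14 (8 kWh, value 28) — 8 kWh left.
All 6 kWh of Line 5 fit (value 20) — 2 remain.
Only 2 kWh remain; take 2/8 of Line 13 for value 20×2/8 = 5.
Total value = 53.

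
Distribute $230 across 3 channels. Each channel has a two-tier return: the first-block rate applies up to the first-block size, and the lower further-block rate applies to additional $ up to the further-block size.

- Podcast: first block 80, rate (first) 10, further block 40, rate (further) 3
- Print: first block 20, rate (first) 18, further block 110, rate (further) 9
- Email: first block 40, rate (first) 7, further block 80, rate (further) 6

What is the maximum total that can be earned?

Rank every tier by rate: Print/tier1 18 > Podcast/tier1 10 > Print/tier2 9 > Email/tier1 7 > Email/tier2 6 > Podcast/tier2 3.
Print tier1 at 18: fill all 20 ; 210 left.
Podcast/tier1 (10): +80 ; 130 left.
Fill Print tier2 block (110 at 9) ; 20 left.
Email tier1 at 7: only 20 left, fill 20.
Total = 18×20 + 10×80 + 9×110 + 7×20 = 2290.

2290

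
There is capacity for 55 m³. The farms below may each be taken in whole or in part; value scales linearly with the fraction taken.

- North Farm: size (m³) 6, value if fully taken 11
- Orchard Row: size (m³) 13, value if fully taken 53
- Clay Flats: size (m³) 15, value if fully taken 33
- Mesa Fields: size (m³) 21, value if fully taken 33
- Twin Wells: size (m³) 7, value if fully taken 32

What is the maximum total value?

Rank by value-to-size ratio: Twin Wells 32/7≈4.57, Orchard Row 53/13≈4.08, Clay Flats 33/15≈2.2, North Farm 11/6≈1.83, Mesa Fields 33/21≈1.57.
All 7 m³ of Twin Wells fit (value 32) → 48 remain.
Take all of Orchard Row (13 m³, value 53) → 35 m³ left.
All 15 m³ of Clay Flats fit (value 33) → 20 remain.
All 6 m³ of North Farm fit (value 11) → 14 remain.
Fill the last 14 m³ with part of Mesa Fields: 14/21 of it earns 22.
Total value = 151.

151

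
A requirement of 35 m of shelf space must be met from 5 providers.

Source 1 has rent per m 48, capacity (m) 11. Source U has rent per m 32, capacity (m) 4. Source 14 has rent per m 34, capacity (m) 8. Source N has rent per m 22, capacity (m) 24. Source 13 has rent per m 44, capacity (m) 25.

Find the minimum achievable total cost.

Fill from the cheapest provider first.
Source N at 22: take all 24 m — 11 still needed.
Source U at 32: take all 4 m — 7 still needed.
Source 14 at 34: take 7 of its 8 — requirement met.
Source 13, Source 1: unused.
Cost = 24×22 + 4×32 + 7×34 = 894.

894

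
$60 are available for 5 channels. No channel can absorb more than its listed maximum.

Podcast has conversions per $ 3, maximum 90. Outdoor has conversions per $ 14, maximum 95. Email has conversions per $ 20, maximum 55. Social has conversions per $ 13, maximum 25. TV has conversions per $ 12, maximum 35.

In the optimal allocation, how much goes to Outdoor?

5

Highest conversions per $ first: Email 20 > Outdoor 14 > Social 13 > TV 12 > Podcast 3.
Email takes 55 to reach its cap of 55 → 5 left.
Only 5 left; Outdoor takes them to reach 5.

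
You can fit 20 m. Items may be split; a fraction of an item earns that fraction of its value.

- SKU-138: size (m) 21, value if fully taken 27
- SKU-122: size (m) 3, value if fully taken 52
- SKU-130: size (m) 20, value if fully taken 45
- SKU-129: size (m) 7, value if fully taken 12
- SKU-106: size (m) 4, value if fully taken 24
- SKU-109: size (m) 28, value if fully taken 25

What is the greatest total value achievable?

105.25

Best value per unit of size first: SKU-122 52/3≈17.3, SKU-106 24/4≈6, SKU-130 45/20≈2.25, SKU-129 12/7≈1.71, SKU-138 27/21≈1.29, SKU-109 25/28≈0.893.
Take all of SKU-122 (3 m, value 52) ; 17 m left.
Take all of SKU-106 (4 m, value 24) ; 13 m left.
13 m left: a 13/20 share of SKU-130 gives 45×13/20 = 29.25.
Total value = 105.25.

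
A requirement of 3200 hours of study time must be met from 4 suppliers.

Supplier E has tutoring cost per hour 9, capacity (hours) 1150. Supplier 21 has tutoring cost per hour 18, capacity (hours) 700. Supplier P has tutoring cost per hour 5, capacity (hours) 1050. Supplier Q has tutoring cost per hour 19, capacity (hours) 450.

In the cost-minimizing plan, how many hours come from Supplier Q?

Cheapest first:
Supplier P at 5: take all 1050 hours — 2150 still needed.
Supplier E at 9: take all 1150 hours — 1000 still needed.
Take 700 from Supplier 21 at 18 — need 300 more.
Supplier Q (19): take the remaining 300 — done.

300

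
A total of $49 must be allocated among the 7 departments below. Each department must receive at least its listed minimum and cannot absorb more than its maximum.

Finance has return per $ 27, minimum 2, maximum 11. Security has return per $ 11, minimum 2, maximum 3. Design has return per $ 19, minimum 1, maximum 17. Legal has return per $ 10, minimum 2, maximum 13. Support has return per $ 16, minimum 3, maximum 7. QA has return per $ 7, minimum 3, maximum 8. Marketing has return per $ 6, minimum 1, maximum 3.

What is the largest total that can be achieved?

Meeting every minimum uses 2+2+1+2+3+3+1 = 14 $, leaving 35.
Rank by return per $: Finance 27 > Design 19 > Support 16 > Security 11 > Legal 10 > QA 7 > Marketing 6.
Finance: +9 to 11 (cap) ; 26 left.
Design: +16 to 17 (cap) ; 10 left.
Support: +4 to 7 (cap) ; 6 left.
Give Security 1 more to hit its cap of 3 ; 5 left.
Legal: +5 (room for 11) → 7. Pool exhausted.
Total = 27×11 + 11×3 + 19×17 + 10×7 + 16×7 + 7×3 + 6×1 = 862.

862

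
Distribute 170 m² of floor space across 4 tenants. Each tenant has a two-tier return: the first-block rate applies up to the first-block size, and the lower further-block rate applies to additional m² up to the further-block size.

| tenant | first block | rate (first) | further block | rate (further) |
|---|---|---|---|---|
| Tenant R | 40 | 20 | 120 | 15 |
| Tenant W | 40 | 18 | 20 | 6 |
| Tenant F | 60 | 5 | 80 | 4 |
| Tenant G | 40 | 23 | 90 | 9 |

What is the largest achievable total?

3190

Rank every tier by rate: Tenant G/T1 23 > Tenant R/T1 20 > Tenant W/T1 18 > Tenant R/T2 15 > Tenant G/T2 9 > Tenant W/T2 6 > Tenant F/T1 5 > Tenant F/T2 4.
Fill Tenant G T1 block (40 at 23) ; 130 left.
Tenant R/T1 (20): +40 ; 90 left.
Fill Tenant W T1 block (40 at 18) ; 50 left.
Tenant R T2 at 15: only 50 left, fill 50.
Total = 23×40 + 20×40 + 18×40 + 15×50 = 3190.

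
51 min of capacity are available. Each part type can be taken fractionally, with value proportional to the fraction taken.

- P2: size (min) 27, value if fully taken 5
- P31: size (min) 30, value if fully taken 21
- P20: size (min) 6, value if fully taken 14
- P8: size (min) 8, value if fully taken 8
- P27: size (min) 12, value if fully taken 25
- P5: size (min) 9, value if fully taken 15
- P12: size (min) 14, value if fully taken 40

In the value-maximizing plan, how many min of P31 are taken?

Sort by value density: P12 40/14≈2.86, P20 14/6≈2.33, P27 25/12≈2.08, P5 15/9≈1.67, P8 8/8≈1, P31 21/30≈0.7, P2 5/27≈0.185.
All 14 min of P12 fit (value 40) → 37 remain.
Take all of P20 (6 min, value 14) → 31 min left.
P27: take in full, 12 min for value 25 → 19 left.
All 9 min of P5 fit (value 15) → 10 remain.
Take all of P8 (8 min, value 8) → 2 min left.
Only 2 min remain; take 2/30 of P31 for value 21×2/30 = 1.4.

2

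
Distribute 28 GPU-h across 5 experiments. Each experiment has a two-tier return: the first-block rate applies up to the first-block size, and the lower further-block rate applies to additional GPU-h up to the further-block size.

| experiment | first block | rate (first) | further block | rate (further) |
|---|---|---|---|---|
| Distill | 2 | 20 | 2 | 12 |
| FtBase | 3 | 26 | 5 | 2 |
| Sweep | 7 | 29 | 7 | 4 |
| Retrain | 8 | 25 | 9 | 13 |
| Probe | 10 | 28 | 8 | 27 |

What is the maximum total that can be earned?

Order all 10 blocks by rate: Sweep/tier1 29 > Probe/tier1 28 > Probe/tier2 27 > FtBase/tier1 26 > Retrain/tier1 25 > Distill/tier1 20 > Retrain/tier2 13 > Distill/tier2 12 > Sweep/tier2 4 > FtBase/tier2 2.
Sweep/tier1 (29): +7 — 21 left.
Probe tier1 at 28: fill all 10 — 11 left.
Probe/tier2 (27): +8 — 3 left.
FtBase/tier1 (26): +3 — 0 left.
Total = 29×7 + 28×10 + 27×8 + 26×3 = 777.

777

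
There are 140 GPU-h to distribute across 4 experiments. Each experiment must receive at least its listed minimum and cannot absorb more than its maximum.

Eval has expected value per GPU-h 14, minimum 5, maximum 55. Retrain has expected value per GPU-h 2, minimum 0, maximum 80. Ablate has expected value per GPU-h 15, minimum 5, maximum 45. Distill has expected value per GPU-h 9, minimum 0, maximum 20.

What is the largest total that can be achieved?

1665

Meeting every minimum uses 5+0+5+0 = 10 GPU-h, leaving 130.
Highest expected value per GPU-h first: Ablate 15 > Eval 14 > Distill 9 > Retrain 2.
Ablate: +40 to 45 (cap) → 90 left.
Eval: +50 to 55 (cap) → 40 left.
Distill: +20 to 20 (cap) → 20 left.
Retrain: +20 (room for 80) → 20. Pool exhausted.
Total = 14×55 + 2×20 + 15×45 + 9×20 = 1665.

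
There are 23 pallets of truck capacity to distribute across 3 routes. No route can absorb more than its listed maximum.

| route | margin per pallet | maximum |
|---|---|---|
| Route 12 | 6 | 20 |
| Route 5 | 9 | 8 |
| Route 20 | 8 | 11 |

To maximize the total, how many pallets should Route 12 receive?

Order the routes by margin per pallet: Route 5 9 > Route 20 8 > Route 12 6.
Give Route 5 8 to hit its cap of 8 → 15 left.
Route 20: +11 to 11 (cap) → 4 left.
Only 4 left; Route 12 takes them to reach 4.

4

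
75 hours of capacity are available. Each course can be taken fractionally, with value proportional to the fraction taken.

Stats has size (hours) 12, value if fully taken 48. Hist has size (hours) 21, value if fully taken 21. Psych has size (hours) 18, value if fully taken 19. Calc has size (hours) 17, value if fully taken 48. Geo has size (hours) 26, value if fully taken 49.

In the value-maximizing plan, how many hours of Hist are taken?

2

Best value per unit of size first: Stats 48/12≈4, Calc 48/17≈2.82, Geo 49/26≈1.88, Psych 19/18≈1.06, Hist 21/21≈1.
Take all of Stats (12 hours, value 48) ; 63 hours left.
All 17 hours of Calc fit (value 48) ; 46 remain.
All 26 hours of Geo fit (value 49) ; 20 remain.
Psych: take in full, 18 hours for value 19 ; 2 left.
2 hours left: a 2/21 share of Hist gives 21×2/21 = 2.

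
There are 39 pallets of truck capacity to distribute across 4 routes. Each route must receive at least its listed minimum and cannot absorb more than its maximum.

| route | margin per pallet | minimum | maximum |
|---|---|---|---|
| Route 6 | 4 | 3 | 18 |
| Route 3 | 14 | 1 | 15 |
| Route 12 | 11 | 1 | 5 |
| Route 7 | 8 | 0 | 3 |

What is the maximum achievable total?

Meeting every minimum uses 3+1+1+0 = 5 pallets, leaving 34.
Order the routes by margin per pallet: Route 3 14 > Route 12 11 > Route 7 8 > Route 6 4.
Route 3: +14 to 15 (cap) → 20 left.
Give Route 12 4 more to hit its cap of 5 → 16 left.
Route 7: +3 to 3 (cap) → 13 left.
Route 6: +13 (room for 15) → 16. Pool exhausted.
Total = 4×16 + 14×15 + 11×5 + 8×3 = 353.

353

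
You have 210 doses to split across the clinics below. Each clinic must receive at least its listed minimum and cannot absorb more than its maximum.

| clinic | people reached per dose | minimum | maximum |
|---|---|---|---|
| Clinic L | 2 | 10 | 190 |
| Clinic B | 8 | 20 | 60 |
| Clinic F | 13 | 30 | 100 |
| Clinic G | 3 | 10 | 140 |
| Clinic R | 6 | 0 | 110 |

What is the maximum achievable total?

2010

Meeting every minimum uses 10+20+30+10+0 = 70 doses, leaving 140.
Highest people reached per dose first: Clinic F 13 > Clinic B 8 > Clinic R 6 > Clinic G 3 > Clinic L 2.
Give Clinic F 70 more to hit its cap of 100 → 70 left.
Give Clinic B 40 more to hit its cap of 60 → 30 left.
Clinic R: +30 (room for 110) → 30. Pool exhausted.
Total = 2×10 + 8×60 + 13×100 + 3×10 + 6×30 = 2010.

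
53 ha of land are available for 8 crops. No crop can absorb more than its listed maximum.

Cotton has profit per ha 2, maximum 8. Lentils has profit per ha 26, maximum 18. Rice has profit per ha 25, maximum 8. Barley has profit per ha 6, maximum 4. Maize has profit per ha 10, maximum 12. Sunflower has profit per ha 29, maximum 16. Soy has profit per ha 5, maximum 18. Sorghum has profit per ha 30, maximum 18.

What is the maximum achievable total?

1497

Order the crops by profit per ha: Sorghum 30 > Sunflower 29 > Lentils 26 > Rice 25 > Maize 10 > Barley 6 > Soy 5 > Cotton 2.
Sorghum takes 18 to reach its cap of 18 — 35 left.
Sunflower takes 16 to reach its cap of 16 — 19 left.
Lentils: +18 to 18 (cap) — 1 left.
Rice has room for 8 but only 1 remain, so it gets 1.
Total = 26×18 + 25×1 + 29×16 + 30×18 = 1497.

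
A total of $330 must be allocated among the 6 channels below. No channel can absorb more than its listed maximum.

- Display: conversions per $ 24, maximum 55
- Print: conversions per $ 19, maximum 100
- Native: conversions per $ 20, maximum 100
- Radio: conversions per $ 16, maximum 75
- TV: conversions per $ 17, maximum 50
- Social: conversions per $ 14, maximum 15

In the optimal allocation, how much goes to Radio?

25

Highest conversions per $ first: Display 24 > Native 20 > Print 19 > TV 17 > Radio 16 > Social 14.
Display: +55 to 55 (cap) — 275 left.
Give Native 100 to hit its cap of 100 — 175 left.
Give Print 100 to hit its cap of 100 — 75 left.
TV takes 50 to reach its cap of 50 — 25 left.
Radio has room for 75 but only 25 remain, so it gets 25.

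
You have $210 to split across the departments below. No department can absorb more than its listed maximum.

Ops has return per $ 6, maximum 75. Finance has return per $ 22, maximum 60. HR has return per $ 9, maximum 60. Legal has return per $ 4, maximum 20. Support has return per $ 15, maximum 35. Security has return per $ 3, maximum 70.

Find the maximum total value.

2715

Highest return per $ first: Finance 22 > Support 15 > HR 9 > Ops 6 > Legal 4 > Security 3.
Finance: +60 to 60 (cap) ; 150 left.
Support takes 35 to reach its cap of 35 ; 115 left.
HR: +60 to 60 (cap) ; 55 left.
Only 55 left; Ops takes them to reach 55.
Total = 6×55 + 22×60 + 9×60 + 15×35 = 2715.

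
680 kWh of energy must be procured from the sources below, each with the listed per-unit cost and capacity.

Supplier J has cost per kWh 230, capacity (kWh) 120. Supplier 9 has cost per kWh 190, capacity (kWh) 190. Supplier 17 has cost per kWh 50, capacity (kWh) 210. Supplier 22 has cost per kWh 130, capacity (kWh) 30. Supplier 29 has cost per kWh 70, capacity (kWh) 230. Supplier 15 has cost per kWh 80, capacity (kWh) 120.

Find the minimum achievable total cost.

Fill from the cheapest source first.
Supplier 17 at 50: take all 210 kWh — 470 still needed.
Supplier 29 at 70: take all 230 kWh — 240 still needed.
Supplier 15 at 80: take all 120 kWh — 120 still needed.
Supplier 22 (130): use full 30 — 90 kWh to go.
Take 90 from Supplier 9 at 190 to finish.
Supplier J: unused.
Cost = 210×50 + 230×70 + 120×80 + 30×130 + 90×190 = 57200.

57200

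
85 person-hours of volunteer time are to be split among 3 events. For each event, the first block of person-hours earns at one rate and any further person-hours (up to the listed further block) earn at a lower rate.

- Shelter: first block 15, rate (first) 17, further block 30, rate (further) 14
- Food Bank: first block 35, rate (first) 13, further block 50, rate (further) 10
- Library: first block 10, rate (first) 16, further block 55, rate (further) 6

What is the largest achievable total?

Order all 6 blocks by rate: Shelter/T1 17 > Library/T1 16 > Shelter/T2 14 > Food Bank/T1 13 > Food Bank/T2 10 > Library/T2 6.
Fill Shelter T1 block (15 at 17) — 70 left.
Fill Library T1 block (10 at 16) — 60 left.
Shelter/T2 (14): +30 — 30 left.
Food Bank T1 at 13: only 30 left, fill 30.
Total = 17×15 + 16×10 + 14×30 + 13×30 = 1225.

1225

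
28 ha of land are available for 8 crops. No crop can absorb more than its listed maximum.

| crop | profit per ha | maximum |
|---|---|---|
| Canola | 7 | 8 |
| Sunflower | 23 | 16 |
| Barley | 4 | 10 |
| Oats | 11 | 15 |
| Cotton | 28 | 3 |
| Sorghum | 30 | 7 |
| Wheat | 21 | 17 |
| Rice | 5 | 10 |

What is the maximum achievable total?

Rank by profit per ha: Sorghum 30 > Cotton 28 > Sunflower 23 > Wheat 21 > Oats 11 > Canola 7 > Rice 5 > Barley 4.
Sorghum takes 7 to reach its cap of 7 — 21 left.
Cotton takes 3 to reach its cap of 3 — 18 left.
Give Sunflower 16 to hit its cap of 16 — 2 left.
Wheat: +2 (room for 17) → 2. Pool exhausted.
Total = 23×16 + 28×3 + 30×7 + 21×2 = 704.

704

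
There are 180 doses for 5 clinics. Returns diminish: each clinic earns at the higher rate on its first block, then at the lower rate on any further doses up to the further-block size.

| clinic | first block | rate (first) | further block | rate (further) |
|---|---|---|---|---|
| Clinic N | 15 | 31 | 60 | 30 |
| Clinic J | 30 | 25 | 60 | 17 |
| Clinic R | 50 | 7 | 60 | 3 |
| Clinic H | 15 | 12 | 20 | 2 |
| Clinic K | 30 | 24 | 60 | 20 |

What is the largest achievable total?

Rank every tier by rate: Clinic N/first 31 > Clinic N/second 30 > Clinic J/first 25 > Clinic K/first 24 > Clinic K/second 20 > Clinic J/second 17 > Clinic H/first 12 > Clinic R/first 7 > Clinic R/second 3 > Clinic H/second 2.
Clinic N/first (31): +15 — 165 left.
Fill Clinic N second block (60 at 30) — 105 left.
Fill Clinic J first block (30 at 25) — 75 left.
Clinic K/first (24): +30 — 45 left.
Clinic K/second: +45 of 60 at 20; pool empty.
Total = 31×15 + 30×60 + 25×30 + 24×30 + 20×45 = 4635.

4635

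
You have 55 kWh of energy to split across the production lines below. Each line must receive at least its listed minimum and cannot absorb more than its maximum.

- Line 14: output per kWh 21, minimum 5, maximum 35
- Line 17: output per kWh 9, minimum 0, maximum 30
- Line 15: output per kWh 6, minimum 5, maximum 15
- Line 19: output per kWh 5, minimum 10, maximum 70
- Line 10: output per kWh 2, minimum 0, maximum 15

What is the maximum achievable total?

Meeting every minimum uses 5+0+5+10+0 = 20 kWh, leaving 35.
Highest output per kWh first: Line 14 21 > Line 17 9 > Line 15 6 > Line 19 5 > Line 10 2.
Give Line 14 30 more to hit its cap of 35 → 5 left.
Line 17 has room for 30 more but only 5 remain, so it gets 5.
Total = 21×35 + 9×5 + 6×5 + 5×10 = 860.

860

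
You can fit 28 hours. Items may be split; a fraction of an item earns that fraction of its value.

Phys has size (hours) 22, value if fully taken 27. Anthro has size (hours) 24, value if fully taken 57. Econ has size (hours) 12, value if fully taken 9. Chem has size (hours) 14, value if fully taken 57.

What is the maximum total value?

90.25

Sort by value density: Chem 57/14≈4.07, Anthro 57/24≈2.38, Phys 27/22≈1.23, Econ 9/12≈0.75.
Chem: take in full, 14 hours for value 57 ; 14 left.
14 hours left: a 14/24 share of Anthro gives 57×14/24 = 33.25.
Total value = 90.25.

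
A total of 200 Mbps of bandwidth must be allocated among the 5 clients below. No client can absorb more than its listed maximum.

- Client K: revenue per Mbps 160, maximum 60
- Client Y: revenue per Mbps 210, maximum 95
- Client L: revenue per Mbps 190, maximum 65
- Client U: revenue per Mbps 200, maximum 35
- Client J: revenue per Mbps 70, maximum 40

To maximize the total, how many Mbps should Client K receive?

5

Rank by revenue per Mbps: Client Y 210 > Client U 200 > Client L 190 > Client K 160 > Client J 70.
Client Y: +95 to 95 (cap) ; 105 left.
Client U: +35 to 35 (cap) ; 70 left.
Give Client L 65 to hit its cap of 65 ; 5 left.
Only 5 left; Client K takes them to reach 5.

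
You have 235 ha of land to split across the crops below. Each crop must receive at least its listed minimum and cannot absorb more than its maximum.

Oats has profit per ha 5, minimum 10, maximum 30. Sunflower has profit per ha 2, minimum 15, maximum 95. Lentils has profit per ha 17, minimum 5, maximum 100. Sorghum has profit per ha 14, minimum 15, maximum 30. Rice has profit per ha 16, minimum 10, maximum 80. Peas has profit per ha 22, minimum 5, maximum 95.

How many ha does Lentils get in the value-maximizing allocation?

90

Meeting every minimum uses 10+15+5+15+10+5 = 60 ha, leaving 175.
Rank by profit per ha: Peas 22 > Lentils 17 > Rice 16 > Sorghum 14 > Oats 5 > Sunflower 2.
Peas: +90 to 95 (cap) ; 85 left.
Lentils has room for 95 more but only 85 remain, so it gets 90.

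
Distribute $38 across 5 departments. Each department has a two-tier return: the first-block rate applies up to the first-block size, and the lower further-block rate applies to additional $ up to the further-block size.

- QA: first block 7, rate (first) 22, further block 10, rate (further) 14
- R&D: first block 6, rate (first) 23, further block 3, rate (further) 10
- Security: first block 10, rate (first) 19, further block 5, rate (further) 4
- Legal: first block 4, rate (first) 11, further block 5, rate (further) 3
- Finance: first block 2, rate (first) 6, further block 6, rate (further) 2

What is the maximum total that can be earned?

676

Order all 10 blocks by rate: R&D/tier1 23 > QA/tier1 22 > Security/tier1 19 > QA/tier2 14 > Legal/tier1 11 > R&D/tier2 10 > Finance/tier1 6 > Security/tier2 4 > Legal/tier2 3 > Finance/tier2 2.
Fill R&D tier1 block (6 at 23) — 32 left.
Fill QA tier1 block (7 at 22) — 25 left.
Security tier1 at 19: fill all 10 — 15 left.
QA/tier2 (14): +10 — 5 left.
Legal tier1 at 11: fill all 4 — 1 left.
R&D tier2 at 10: only 1 left, fill 1.
Total = 23×6 + 22×7 + 19×10 + 14×10 + 11×4 + 10×1 = 676.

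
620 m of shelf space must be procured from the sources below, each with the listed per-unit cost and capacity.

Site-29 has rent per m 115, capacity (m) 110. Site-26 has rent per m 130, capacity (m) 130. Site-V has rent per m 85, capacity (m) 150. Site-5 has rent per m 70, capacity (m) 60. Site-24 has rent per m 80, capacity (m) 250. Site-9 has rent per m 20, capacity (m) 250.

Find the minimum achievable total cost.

Cheapest first:
Site-9 (20): use full 250 — 370 m to go.
Take 60 from Site-5 at 70 — need 310 more.
Take 250 from Site-24 at 80 — need 60 more.
Site-V (85): take the remaining 60 — done.
Site-29, Site-26: unused.
Cost = 250×20 + 60×70 + 250×80 + 60×85 = 34300.

34300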